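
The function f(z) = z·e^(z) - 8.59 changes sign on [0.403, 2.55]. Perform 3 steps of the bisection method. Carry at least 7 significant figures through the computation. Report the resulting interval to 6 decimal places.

f(0.403000) = -7.986988, f(2.550000) = 24.068115 (opposite signs)
step 1: m = 1.476500, f(m) = -2.126478 < 0 → root in [1.476500, 2.550000]
step 2: m = 2.013250, f(m) = 6.484436 > 0 → root in [1.476500, 2.013250]
step 3: m = 1.744875, f(m) = 1.399734 > 0 → root in [1.476500, 1.744875]

[1.476500, 1.744875]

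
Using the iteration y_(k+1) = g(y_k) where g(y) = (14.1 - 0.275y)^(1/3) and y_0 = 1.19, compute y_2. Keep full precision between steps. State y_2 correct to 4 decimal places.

2.3776

y_1 = g(1.190000) = 2.397030
y_2 = g(2.397030) = 2.377617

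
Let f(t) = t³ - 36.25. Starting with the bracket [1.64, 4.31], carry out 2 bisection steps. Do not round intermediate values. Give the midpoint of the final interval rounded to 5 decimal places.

3.30875

f(1.640000) = -31.839056, f(4.310000) = 43.812991 (opposite signs)
step 1: m = 2.975000, f(m) = -9.919391 < 0 → root in [2.975000, 4.310000]
step 2: m = 3.642500, f(m) = 12.077984 > 0 → root in [2.975000, 3.642500]
Midpoint of [2.975000, 3.642500] = 3.308750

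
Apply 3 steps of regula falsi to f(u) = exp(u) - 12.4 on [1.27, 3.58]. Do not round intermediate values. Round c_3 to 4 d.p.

2.3874

False-position update: c = (a·f(b) − b·f(a))/(f(b) − f(a)); replace the endpoint whose sign matches f(c).
f(1.270000) = -8.839147, f(3.580000) = 23.473541
step 1: c = 1.901901, f(c) = -5.701381 < 0 → new bracket [1.901901, 3.580000]
step 2: c = 2.229836, f(c) = -3.101655 < 0 → new bracket [2.229836, 3.580000]
step 3: c = 2.387417, f(c) = -1.514656 < 0 → new bracket [2.387417, 3.580000]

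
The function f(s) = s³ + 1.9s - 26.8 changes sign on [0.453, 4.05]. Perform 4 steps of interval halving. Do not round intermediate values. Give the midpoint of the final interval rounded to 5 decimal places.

2.81353

f(0.453000) = -25.846340, f(4.050000) = 47.325125 (opposite signs)
step 1: m = 2.251500, f(m) = -11.108729 < 0 → root in [2.251500, 4.050000]
step 2: m = 3.150750, f(m) = 10.464631 > 0 → root in [2.251500, 3.150750]
step 3: m = 2.701125, f(m) = -1.960248 < 0 → root in [2.701125, 3.150750]
step 4: m = 2.925937, f(m) = 3.808555 > 0 → root in [2.701125, 2.925937]
Midpoint of [2.701125, 2.925937] = 2.813531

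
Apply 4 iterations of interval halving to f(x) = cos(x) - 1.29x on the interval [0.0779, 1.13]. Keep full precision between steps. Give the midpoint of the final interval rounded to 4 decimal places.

0.6368

f(0.077900) = 0.896476, f(1.130000) = -1.031040 (opposite signs)
step 1: m = 0.603950, f(m) = 0.044003 > 0 → root in [0.603950, 1.130000]
step 2: m = 0.866975, f(m) = -0.471262 < 0 → root in [0.603950, 0.866975]
step 3: m = 0.735462, f(m) = -0.207226 < 0 → root in [0.603950, 0.735462]
step 4: m = 0.669706, f(m) = -0.079917 < 0 → root in [0.603950, 0.669706]
Midpoint of [0.603950, 0.669706] = 0.636828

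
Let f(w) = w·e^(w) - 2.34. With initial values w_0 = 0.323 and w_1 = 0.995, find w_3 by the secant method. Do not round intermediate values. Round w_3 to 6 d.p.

0.924611

f(w_0) = -1.893851, f(w_1) = 0.351201
w_2 = 0.995000 - (0.351201)·(0.995000 - 0.323000)/(0.351201 - (-1.893851)) = 0.889877; f(w_2) = -0.173301
w_3 = 0.889877 - (-0.173301)·(0.889877 - 0.995000)/(-0.173301 - (0.351201)) = 0.924611; f(w_3) = -0.009161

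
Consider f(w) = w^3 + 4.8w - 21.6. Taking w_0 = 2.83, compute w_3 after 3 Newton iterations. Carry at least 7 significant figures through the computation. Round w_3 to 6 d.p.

2.220155

Newton update: w ← w − f(w)/f'(w).
f'(w) = 3w^2 + 4.8
w_0 = 2.830000: f = 14.649187, f' = 28.826700 → w_1 = 2.830000 - (14.649187)/(28.826700) = 2.321819
w_1 = 2.321819: f = 2.061290, f' = 20.972528 → w_2 = 2.321819 - (2.061290)/(20.972528) = 2.223534
w_2 = 2.223534: f = 0.066337, f' = 19.632305 → w_3 = 2.223534 - (0.066337)/(19.632305) = 2.220155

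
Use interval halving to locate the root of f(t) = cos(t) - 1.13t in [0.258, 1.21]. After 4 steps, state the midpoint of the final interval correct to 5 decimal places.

0.70425

f(0.258000) = 0.675362, f(1.210000) = -1.014281 (opposite signs)
step 1: m = 0.734000, f(m) = -0.086919 < 0 → root in [0.258000, 0.734000]
step 2: m = 0.496000, f(m) = 0.319013 > 0 → root in [0.496000, 0.734000]
step 3: m = 0.615000, f(m) = 0.121823 > 0 → root in [0.615000, 0.734000]
step 4: m = 0.674500, f(m) = 0.018834 > 0 → root in [0.674500, 0.734000]
Midpoint of [0.674500, 0.734000] = 0.704250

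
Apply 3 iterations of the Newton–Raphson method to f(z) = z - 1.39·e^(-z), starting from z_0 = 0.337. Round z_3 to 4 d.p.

0.6942

f'(z) = 1 + 1.39·e^(-z)
z_0 = 0.337000: f = -0.655333, f' = 1.992333 → z_1 = 0.337000 - (-0.655333)/(1.992333) = 0.665928
z_1 = 0.665928: f = -0.048250, f' = 1.714177 → z_2 = 0.665928 - (-0.048250)/(1.714177) = 0.694075
z_2 = 0.694075: f = -0.000280, f' = 1.694355 → z_3 = 0.694075 - (-0.000280)/(1.694355) = 0.694241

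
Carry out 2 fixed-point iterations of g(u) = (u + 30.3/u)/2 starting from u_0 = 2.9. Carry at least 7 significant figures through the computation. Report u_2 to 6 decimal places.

5.607025

u_1 = g(2.900000) = 6.674138
u_2 = g(6.674138) = 5.607025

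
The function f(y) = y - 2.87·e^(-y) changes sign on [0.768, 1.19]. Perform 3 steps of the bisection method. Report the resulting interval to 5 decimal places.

[0.97900, 1.03175]

f(0.768000) = -0.563508, f(1.190000) = 0.316885 (opposite signs)
step 1: m = 0.979000, f(m) = -0.099221 < 0 → root in [0.979000, 1.190000]
step 2: m = 1.084500, f(m) = 0.114237 > 0 → root in [0.979000, 1.084500]
step 3: m = 1.031750, f(m) = 0.008932 > 0 → root in [0.979000, 1.031750]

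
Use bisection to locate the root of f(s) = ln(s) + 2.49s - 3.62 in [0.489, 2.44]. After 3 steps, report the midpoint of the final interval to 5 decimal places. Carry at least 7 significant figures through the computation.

f(0.489000) = -3.117783, f(2.440000) = 3.347598 (opposite signs)
step 1: m = 1.464500, f(m) = 0.408119 > 0 → root in [0.489000, 1.464500]
step 2: m = 0.976750, f(m) = -1.211417 < 0 → root in [0.976750, 1.464500]
step 3: m = 1.220625, f(m) = -0.381281 < 0 → root in [1.220625, 1.464500]
Midpoint of [1.220625, 1.464500] = 1.342563

1.34256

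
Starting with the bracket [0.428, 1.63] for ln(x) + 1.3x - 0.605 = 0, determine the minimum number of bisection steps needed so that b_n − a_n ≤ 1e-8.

27

Initial width b − a = 1.63 − 0.428 = 1.202000.
After n steps the width is (b−a)/2^n; need (b−a)/2^n ≤ 1e-8.
So n ≥ log₂(1.202000/1e-8) = log₂(120200000.0000) ≈ 26.8409.
Hence n = 27.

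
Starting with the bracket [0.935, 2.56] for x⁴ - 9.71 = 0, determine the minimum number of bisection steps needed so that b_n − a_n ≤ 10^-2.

Initial width b − a = 2.56 − 0.935 = 1.625000.
After n steps the width is (b−a)/2^n; need (b−a)/2^n ≤ 10^-2.
So n ≥ log₂(1.625000/10^-2) = log₂(162.5000) ≈ 7.3443.
Hence n = 8.

8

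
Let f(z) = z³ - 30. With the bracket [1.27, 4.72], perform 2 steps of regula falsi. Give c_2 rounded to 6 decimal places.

f(1.270000) = -27.951617, f(4.720000) = 75.154048
step 1: c = 2.205284, f(c) = -19.275092 < 0 → new bracket [2.205284, 4.720000]
step 2: c = 2.718594, f(c) = -9.907552 < 0 → new bracket [2.718594, 4.720000]

2.718594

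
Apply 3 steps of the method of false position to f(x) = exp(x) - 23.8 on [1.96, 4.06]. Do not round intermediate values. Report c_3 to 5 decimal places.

f(1.960000) = -16.700673, f(4.060000) = 34.174311
step 1: c = 2.649365, f(c) = -9.654952 < 0 → new bracket [2.649365, 4.060000]
step 2: c = 2.960107, f(c) = -4.499960 < 0 → new bracket [2.960107, 4.060000]
step 3: c = 3.088086, f(c) = -1.864954 < 0 → new bracket [3.088086, 4.060000]

3.08809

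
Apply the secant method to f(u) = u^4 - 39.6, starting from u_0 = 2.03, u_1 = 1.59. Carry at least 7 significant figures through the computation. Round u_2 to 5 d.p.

f(u_0) = -22.618183, f(u_1) = -33.208710
u_2 = 1.590000 - (-33.208710)·(1.590000 - 2.030000)/(-33.208710 - (-22.618183)) = 2.969708; f(u_2) = 38.177657

2.96971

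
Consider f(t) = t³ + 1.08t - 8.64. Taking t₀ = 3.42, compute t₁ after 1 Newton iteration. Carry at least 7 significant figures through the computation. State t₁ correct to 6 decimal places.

2.450797

f'(t) = 3t² + 1.08
t_0 = 3.420000: f = 35.055288, f' = 36.169200 → t_1 = 3.420000 - (35.055288)/(36.169200) = 2.450797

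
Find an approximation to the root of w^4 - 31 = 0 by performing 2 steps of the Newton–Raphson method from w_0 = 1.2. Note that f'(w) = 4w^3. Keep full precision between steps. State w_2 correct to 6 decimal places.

4.088347

Newton update: w ← w − f(w)/f'(w).
w_0 = 1.200000: f = -28.926400, f' = 6.912000 → w_1 = 1.200000 - (-28.926400)/(6.912000) = 5.384954
w_1 = 5.384954: f = 809.868136, f' = 624.605657 → w_2 = 5.384954 - (809.868136)/(624.605657) = 4.088347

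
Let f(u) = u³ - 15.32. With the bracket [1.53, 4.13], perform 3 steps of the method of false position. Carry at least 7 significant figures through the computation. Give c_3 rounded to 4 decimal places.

2.3715

False-position update: c = (a·f(b) − b·f(a))/(f(b) − f(a)); replace the endpoint whose sign matches f(c).
f(1.530000) = -11.738423, f(4.130000) = 55.124997
step 1: c = 1.986451, f(c) = -7.481485 < 0 → new bracket [1.986451, 4.130000]
step 2: c = 2.242606, f(c) = -4.041306 < 0 → new bracket [2.242606, 4.130000]
step 3: c = 2.371523, f(c) = -1.982272 < 0 → new bracket [2.371523, 4.130000]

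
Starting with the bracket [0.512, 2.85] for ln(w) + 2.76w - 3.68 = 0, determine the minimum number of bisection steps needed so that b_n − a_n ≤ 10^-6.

22

Initial width b − a = 2.85 − 0.512 = 2.338000.
After n steps the width is (b−a)/2^n; need (b−a)/2^n ≤ 10^-6.
So n ≥ log₂(2.338000/10^-6) = log₂(2338000.0000) ≈ 21.1568.
Hence n = 22.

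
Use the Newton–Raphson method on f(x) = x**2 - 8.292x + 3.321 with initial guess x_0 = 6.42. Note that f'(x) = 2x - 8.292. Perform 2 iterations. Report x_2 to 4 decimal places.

7.8955

Newton update: x ← x − f(x)/f'(x).
x_0 = 6.420000: f = -8.697240, f' = 4.548000 → x_1 = 6.420000 - (-8.697240)/(4.548000) = 8.332322
x_1 = 8.332322: f = 3.656975, f' = 8.372644 → x_2 = 8.332322 - (3.656975)/(8.372644) = 7.895545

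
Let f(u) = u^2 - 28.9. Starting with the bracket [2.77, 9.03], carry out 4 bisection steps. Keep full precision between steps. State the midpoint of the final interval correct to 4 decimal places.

f(2.770000) = -21.227100, f(9.030000) = 52.640900 (opposite signs)
step 1: m = 5.900000, f(m) = 5.910000 > 0 → root in [2.770000, 5.900000]
step 2: m = 4.335000, f(m) = -10.107775 < 0 → root in [4.335000, 5.900000]
step 3: m = 5.117500, f(m) = -2.711194 < 0 → root in [5.117500, 5.900000]
step 4: m = 5.508750, f(m) = 1.446327 > 0 → root in [5.117500, 5.508750]
Midpoint of [5.117500, 5.508750] = 5.313125

5.3131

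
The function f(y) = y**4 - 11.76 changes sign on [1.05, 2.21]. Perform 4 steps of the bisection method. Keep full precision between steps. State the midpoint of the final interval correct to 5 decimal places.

f(1.050000) = -10.544494, f(2.210000) = 12.094433 (opposite signs)
step 1: m = 1.630000, f(m) = -4.700882 < 0 → root in [1.630000, 2.210000]
step 2: m = 1.920000, f(m) = 1.829545 > 0 → root in [1.630000, 1.920000]
step 3: m = 1.775000, f(m) = -1.833562 < 0 → root in [1.775000, 1.920000]
step 4: m = 1.847500, f(m) = -0.109682 < 0 → root in [1.847500, 1.920000]
Midpoint of [1.847500, 1.920000] = 1.883750

1.88375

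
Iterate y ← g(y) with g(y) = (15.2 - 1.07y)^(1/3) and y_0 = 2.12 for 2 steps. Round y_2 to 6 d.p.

y_1 = g(2.120000) = 2.347204
y_2 = g(2.347204) = 2.332402

2.332402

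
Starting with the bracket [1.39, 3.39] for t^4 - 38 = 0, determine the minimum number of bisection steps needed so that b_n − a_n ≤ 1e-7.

Initial width b − a = 3.39 − 1.39 = 2.000000.
After n steps the width is (b−a)/2^n; need (b−a)/2^n ≤ 1e-7.
So n ≥ log₂(2.000000/1e-7) = log₂(20000000.0000) ≈ 24.2535.
Hence n = 25.

25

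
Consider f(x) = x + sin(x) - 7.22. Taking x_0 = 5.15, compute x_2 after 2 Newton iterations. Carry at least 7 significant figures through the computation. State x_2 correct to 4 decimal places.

6.7087

Newton update: x ← x − f(x)/f'(x).
f'(x) = 1 + cos(x)
x_0 = 5.150000: f = -2.975767, f' = 1.423777 → x_1 = 5.150000 - (-2.975767)/(1.423777) = 7.240051
x_1 = 7.240051: f = 0.837441, f' = 1.576084 → x_2 = 7.240051 - (0.837441)/(1.576084) = 6.708708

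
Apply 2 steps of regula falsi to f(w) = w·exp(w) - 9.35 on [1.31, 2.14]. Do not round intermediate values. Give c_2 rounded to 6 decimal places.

False-position update: c = (a·f(b) − b·f(a))/(f(b) − f(a)); replace the endpoint whose sign matches f(c).
f(1.310000) = -4.494912, f(2.140000) = 8.838797
step 1: c = 1.589800, f(c) = -1.555574 < 0 → new bracket [1.589800, 2.140000]
step 2: c = 1.672141, f(c) = -0.448272 < 0 → new bracket [1.672141, 2.140000]

1.672141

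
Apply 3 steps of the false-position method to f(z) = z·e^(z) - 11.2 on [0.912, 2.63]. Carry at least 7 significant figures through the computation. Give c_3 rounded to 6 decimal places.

1.718324

f(0.912000) = -8.929762, f(2.630000) = 25.288015
step 1: c = 1.360344, f(c) = -5.898014 < 0 → new bracket [1.360344, 2.630000]
step 2: c = 1.600466, f(c) = -3.269147 < 0 → new bracket [1.600466, 2.630000]
step 3: c = 1.718324, f(c) = -1.620038 < 0 → new bracket [1.718324, 2.630000]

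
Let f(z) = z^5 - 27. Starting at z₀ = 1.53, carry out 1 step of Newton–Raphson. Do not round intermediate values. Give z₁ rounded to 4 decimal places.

Newton update: z ← z − f(z)/f'(z).
f'(z) = 5z⁴
z_0 = 1.530000: f = -18.615886, f' = 27.399064 → z_1 = 1.530000 - (-18.615886)/(27.399064) = 2.209435

2.2094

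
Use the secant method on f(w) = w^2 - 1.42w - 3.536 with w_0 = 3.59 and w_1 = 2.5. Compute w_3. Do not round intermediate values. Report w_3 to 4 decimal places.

f(w_0) = 4.254300, f(w_1) = -0.836000
w_2 = 2.500000 - (-0.836000)·(2.500000 - 3.590000)/(-0.836000 - (4.254300)) = 2.679015; f(w_2) = -0.163080
w_3 = 2.679015 - (-0.163080)·(2.679015 - 2.500000)/(-0.163080 - (-0.836000)) = 2.722399; f(w_3) = 0.009648

2.7224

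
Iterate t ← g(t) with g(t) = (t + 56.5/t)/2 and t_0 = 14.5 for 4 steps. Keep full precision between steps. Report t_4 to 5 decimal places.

t_1 = g(14.500000) = 9.198276
t_2 = g(9.198276) = 7.670366
t_3 = g(7.670366) = 7.518188
t_4 = g(7.518188) = 7.516648

7.51665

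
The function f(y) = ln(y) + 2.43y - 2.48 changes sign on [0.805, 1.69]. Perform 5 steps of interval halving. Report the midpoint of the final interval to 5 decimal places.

1.01242

f(0.805000) = -0.740763, f(1.690000) = 2.151429 (opposite signs)
step 1: m = 1.247500, f(m) = 0.772567 > 0 → root in [0.805000, 1.247500]
step 2: m = 1.026250, f(m) = 0.039699 > 0 → root in [0.805000, 1.026250]
step 3: m = 0.915625, f(m) = -0.343180 < 0 → root in [0.915625, 1.026250]
step 4: m = 0.970938, f(m) = -0.150115 < 0 → root in [0.970938, 1.026250]
step 5: m = 0.998594, f(m) = -0.054824 < 0 → root in [0.998594, 1.026250]
Midpoint of [0.998594, 1.026250] = 1.012422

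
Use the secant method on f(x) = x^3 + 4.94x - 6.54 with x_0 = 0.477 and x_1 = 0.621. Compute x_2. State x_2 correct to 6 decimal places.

f(x_0) = -4.075089, f(x_1) = -3.232777
x_2 = 0.621000 - (-3.232777)·(0.621000 - 0.477000)/(-3.232777 - (-4.075089)) = 1.173669; f(x_2) = 0.874656

1.173669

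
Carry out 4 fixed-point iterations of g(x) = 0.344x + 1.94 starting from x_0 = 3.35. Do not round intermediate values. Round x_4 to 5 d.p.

x_1 = g(3.350000) = 3.092400
x_2 = g(3.092400) = 3.003786
x_3 = g(3.003786) = 2.973302
x_4 = g(2.973302) = 2.962816

2.96282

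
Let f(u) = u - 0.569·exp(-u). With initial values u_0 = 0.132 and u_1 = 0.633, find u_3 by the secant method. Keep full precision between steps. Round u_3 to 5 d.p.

Secant update: u_(k+1) = u_k − f(u_k)·(u_k − u_(k-1))/(f(u_k) − f(u_(k-1))).
f(u_0) = -0.366638, f(u_1) = 0.330863
u_2 = 0.633000 - (0.330863)·(0.633000 - 0.132000)/(0.330863 - (-0.366638)) = 0.395348; f(u_2) = 0.012158
u_3 = 0.395348 - (0.012158)·(0.395348 - 0.633000)/(0.012158 - (0.330863)) = 0.386282; f(u_3) = -0.000398

0.38628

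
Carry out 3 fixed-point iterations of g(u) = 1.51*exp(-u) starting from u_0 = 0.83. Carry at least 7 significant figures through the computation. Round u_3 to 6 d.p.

0.691039

u_1 = g(0.830000) = 0.658434
u_2 = g(0.658434) = 0.781668
u_3 = g(0.781668) = 0.691039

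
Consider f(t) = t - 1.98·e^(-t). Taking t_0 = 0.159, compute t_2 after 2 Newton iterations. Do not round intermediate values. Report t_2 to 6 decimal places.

f'(t) = 1 + 1.98·e^(-t)
t_0 = 0.159000: f = -1.529933, f' = 2.688933 → t_1 = 0.159000 - (-1.529933)/(2.688933) = 0.727974
t_1 = 0.727974: f = -0.228141, f' = 1.956115 → t_2 = 0.727974 - (-0.228141)/(1.956115) = 0.844604

0.844604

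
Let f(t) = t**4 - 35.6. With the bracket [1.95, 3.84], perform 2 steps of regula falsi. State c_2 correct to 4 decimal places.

2.2708

False-position update: c = (a·f(b) − b·f(a))/(f(b) − f(a)); replace the endpoint whose sign matches f(c).
f(1.950000) = -21.140994, f(3.840000) = 181.832719
step 1: c = 2.146855, f(c) = -14.357227 < 0 → new bracket [2.146855, 3.840000]
step 2: c = 2.270760, f(c) = -9.012037 < 0 → new bracket [2.270760, 3.840000]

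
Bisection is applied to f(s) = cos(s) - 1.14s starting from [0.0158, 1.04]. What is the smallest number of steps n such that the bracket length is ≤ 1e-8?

Initial width b − a = 1.04 − 0.0158 = 1.024200.
After n steps the width is (b−a)/2^n; need (b−a)/2^n ≤ 1e-8.
So n ≥ log₂(1.024200/1e-8) = log₂(102420000.0000) ≈ 26.6099.
Hence n = 27.

27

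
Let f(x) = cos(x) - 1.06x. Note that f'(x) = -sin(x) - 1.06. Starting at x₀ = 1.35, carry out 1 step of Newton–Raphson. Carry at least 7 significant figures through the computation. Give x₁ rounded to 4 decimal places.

x_0 = 1.350000: f = -1.211993, f' = -2.035723 → x_1 = 1.350000 - (-1.211993)/(-2.035723) = 0.754638

0.7546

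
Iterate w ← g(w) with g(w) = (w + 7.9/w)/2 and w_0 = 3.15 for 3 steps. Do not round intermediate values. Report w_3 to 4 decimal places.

w_1 = g(3.150000) = 2.828968
w_2 = g(2.828968) = 2.810753
w_3 = g(2.810753) = 2.810694

2.8107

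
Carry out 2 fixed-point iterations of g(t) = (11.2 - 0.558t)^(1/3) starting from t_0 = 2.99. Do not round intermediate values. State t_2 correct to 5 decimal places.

t_1 = g(2.990000) = 2.120256
t_2 = g(2.120256) = 2.155647

2.15565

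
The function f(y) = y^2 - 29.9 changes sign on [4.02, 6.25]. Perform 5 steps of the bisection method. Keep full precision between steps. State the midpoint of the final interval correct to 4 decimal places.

f(4.020000) = -13.739600, f(6.250000) = 9.162500 (opposite signs)
step 1: m = 5.135000, f(m) = -3.531775 < 0 → root in [5.135000, 6.250000]
step 2: m = 5.692500, f(m) = 2.504556 > 0 → root in [5.135000, 5.692500]
step 3: m = 5.413750, f(m) = -0.591311 < 0 → root in [5.413750, 5.692500]
step 4: m = 5.553125, f(m) = 0.937197 > 0 → root in [5.413750, 5.553125]
step 5: m = 5.483437, f(m) = 0.168087 > 0 → root in [5.413750, 5.483437]
Midpoint of [5.413750, 5.483437] = 5.448594

5.4486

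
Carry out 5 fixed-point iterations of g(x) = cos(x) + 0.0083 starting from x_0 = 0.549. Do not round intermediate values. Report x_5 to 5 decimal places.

x_1 = g(0.549000) = 0.861347
x_2 = g(0.861347) = 0.659716
x_3 = g(0.659716) = 0.798466
x_4 = g(0.798466) = 0.706106
x_5 = g(0.706106) = 0.769194

0.76919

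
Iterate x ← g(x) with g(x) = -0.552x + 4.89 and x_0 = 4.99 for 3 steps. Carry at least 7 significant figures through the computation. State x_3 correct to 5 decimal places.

x_1 = g(4.990000) = 2.135520
x_2 = g(2.135520) = 3.711193
x_3 = g(3.711193) = 2.841421

2.84142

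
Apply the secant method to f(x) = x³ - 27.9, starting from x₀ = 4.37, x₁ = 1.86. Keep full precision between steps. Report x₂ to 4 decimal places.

f(x_0) = 55.553453, f(x_1) = -21.465144
x_2 = 1.860000 - (-21.465144)·(1.860000 - 4.370000)/(-21.465144 - (55.553453)) = 2.559539; f(x_2) = -11.131846

2.5595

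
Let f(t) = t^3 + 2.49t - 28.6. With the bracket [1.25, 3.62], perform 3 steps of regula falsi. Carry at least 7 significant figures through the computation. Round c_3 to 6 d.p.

False-position update: c = (a·f(b) − b·f(a))/(f(b) − f(a)); replace the endpoint whose sign matches f(c).
f(1.250000) = -23.534375, f(3.620000) = 27.851728
step 1: c = 2.335439, f(c) = -10.046634 < 0 → new bracket [2.335439, 3.620000]
step 2: c = 2.675968, f(c) = -2.774745 < 0 → new bracket [2.675968, 3.620000]
step 3: c = 2.761497, f(c) = -0.665060 < 0 → new bracket [2.761497, 3.620000]

2.761497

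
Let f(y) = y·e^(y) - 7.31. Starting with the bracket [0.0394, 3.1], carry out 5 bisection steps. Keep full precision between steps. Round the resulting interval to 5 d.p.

[1.47406, 1.56970]

f(0.039400) = -7.269017, f(3.100000) = 61.503649 (opposite signs)
step 1: m = 1.569700, f(m) = 0.232733 > 0 → root in [0.039400, 1.569700]
step 2: m = 0.804550, f(m) = -5.511275 < 0 → root in [0.804550, 1.569700]
step 3: m = 1.187125, f(m) = -3.419026 < 0 → root in [1.187125, 1.569700]
step 4: m = 1.378413, f(m) = -1.839637 < 0 → root in [1.378413, 1.569700]
step 5: m = 1.474056, f(m) = -0.872925 < 0 → root in [1.474056, 1.569700]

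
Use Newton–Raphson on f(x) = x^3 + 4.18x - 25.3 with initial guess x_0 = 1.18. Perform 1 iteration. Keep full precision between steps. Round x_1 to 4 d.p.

f'(x) = 3x^2 + 4.18
x_0 = 1.180000: f = -18.724568, f' = 8.357200 → x_1 = 1.180000 - (-18.724568)/(8.357200) = 3.420531

3.4205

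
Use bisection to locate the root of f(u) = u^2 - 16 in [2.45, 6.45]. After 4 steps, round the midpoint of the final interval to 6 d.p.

f(2.450000) = -9.997500, f(6.450000) = 25.602500 (opposite signs)
step 1: m = 4.450000, f(m) = 3.802500 > 0 → root in [2.450000, 4.450000]
step 2: m = 3.450000, f(m) = -4.097500 < 0 → root in [3.450000, 4.450000]
step 3: m = 3.950000, f(m) = -0.397500 < 0 → root in [3.950000, 4.450000]
step 4: m = 4.200000, f(m) = 1.640000 > 0 → root in [3.950000, 4.200000]
Midpoint of [3.950000, 4.200000] = 4.075000

4.075000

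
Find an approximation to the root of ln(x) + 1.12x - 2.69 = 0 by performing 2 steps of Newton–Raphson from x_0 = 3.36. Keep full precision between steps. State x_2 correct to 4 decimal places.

1.8507

f'(x) = 1/x + 1.12
x_0 = 3.360000: f = 2.285141, f' = 1.417619 → x_1 = 3.360000 - (2.285141)/(1.417619) = 1.748043
x_1 = 1.748043: f = -0.173695, f' = 1.692068 → x_2 = 1.748043 - (-0.173695)/(1.692068) = 1.850695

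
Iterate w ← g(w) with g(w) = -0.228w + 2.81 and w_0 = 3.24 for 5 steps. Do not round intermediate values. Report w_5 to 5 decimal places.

2.28769

w_1 = g(3.240000) = 2.071280
w_2 = g(2.071280) = 2.337748
w_3 = g(2.337748) = 2.276993
w_4 = g(2.276993) = 2.290846
w_5 = g(2.290846) = 2.287687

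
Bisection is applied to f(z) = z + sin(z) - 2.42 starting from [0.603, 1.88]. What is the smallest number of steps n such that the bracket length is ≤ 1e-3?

11

Initial width b − a = 1.88 − 0.603 = 1.277000.
After n steps the width is (b−a)/2^n; need (b−a)/2^n ≤ 1e-3.
So n ≥ log₂(1.277000/1e-3) = log₂(1277.0000) ≈ 10.3185.
Hence n = 11.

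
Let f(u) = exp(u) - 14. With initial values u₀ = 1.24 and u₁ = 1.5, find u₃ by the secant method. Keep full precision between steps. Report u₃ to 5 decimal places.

2.00443

f(u_0) = -10.544387, f(u_1) = -9.518311
u_2 = 1.500000 - (-9.518311)·(1.500000 - 1.240000)/(-9.518311 - (-10.544387)) = 3.911870; f(u_2) = 35.992344
u_3 = 3.911870 - (35.992344)·(3.911870 - 1.500000)/(35.992344 - (-9.518311)) = 2.004430; f(u_3) = -6.578140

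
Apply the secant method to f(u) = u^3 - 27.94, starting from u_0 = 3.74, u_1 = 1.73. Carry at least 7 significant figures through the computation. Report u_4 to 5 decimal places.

f(u_0) = 24.373624, f(u_1) = -22.762283
u_2 = 1.730000 - (-22.762283)·(1.730000 - 3.740000)/(-22.762283 - (24.373624)) = 2.700644; f(u_2) = -8.242911
u_3 = 2.700644 - (-8.242911)·(2.700644 - 1.730000)/(-8.242911 - (-22.762283)) = 3.251696; f(u_3) = 6.441905
u_4 = 3.251696 - (6.441905)·(3.251696 - 2.700644)/(6.441905 - (-8.242911)) = 3.009962; f(u_4) = -0.670136

3.00996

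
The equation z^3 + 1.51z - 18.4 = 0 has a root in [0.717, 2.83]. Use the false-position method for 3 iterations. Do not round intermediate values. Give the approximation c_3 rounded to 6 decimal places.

2.443624

False-position update: c = (a·f(b) − b·f(a))/(f(b) − f(a)); replace the endpoint whose sign matches f(c).
f(0.717000) = -16.948728, f(2.830000) = 8.538487
step 1: c = 2.122123, f(c) = -5.638818 < 0 → new bracket [2.122123, 2.830000]
step 2: c = 2.403671, f(c) = -0.882932 < 0 → new bracket [2.403671, 2.830000]
step 3: c = 2.443624, f(c) = -0.118515 < 0 → new bracket [2.443624, 2.830000]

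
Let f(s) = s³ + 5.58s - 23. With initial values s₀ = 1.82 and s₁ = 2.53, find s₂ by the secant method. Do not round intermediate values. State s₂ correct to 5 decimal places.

f(s_0) = -6.815832, f(s_1) = 7.311677
s_2 = 2.530000 - (7.311677)·(2.530000 - 1.820000)/(7.311677 - (-6.815832)) = 2.162540; f(s_2) = -0.819732

2.16254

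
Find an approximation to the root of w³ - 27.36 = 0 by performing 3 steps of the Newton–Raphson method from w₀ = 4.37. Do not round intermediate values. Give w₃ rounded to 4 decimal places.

3.0138

f'(w) = 3w²
w_0 = 4.370000: f = 56.093453, f' = 57.290700 → w_1 = 4.370000 - (56.093453)/(57.290700) = 3.390898
w_1 = 3.390898: f = 11.629178, f' = 34.494563 → w_2 = 3.390898 - (11.629178)/(34.494563) = 3.053767
w_2 = 3.053767: f = 1.117882, f' = 27.976478 → w_3 = 3.053767 - (1.117882)/(27.976478) = 3.013809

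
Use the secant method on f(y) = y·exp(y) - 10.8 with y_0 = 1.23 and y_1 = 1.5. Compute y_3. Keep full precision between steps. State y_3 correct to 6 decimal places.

f(y_0) = -6.591888, f(y_1) = -4.077466
y_2 = 1.500000 - (-4.077466)·(1.500000 - 1.230000)/(-4.077466 - (-6.591888)) = 1.937841; f(y_2) = 2.655864
y_3 = 1.937841 - (2.655864)·(1.937841 - 1.500000)/(2.655864 - (-4.077466)) = 1.765141; f(y_3) = -0.487350

1.765141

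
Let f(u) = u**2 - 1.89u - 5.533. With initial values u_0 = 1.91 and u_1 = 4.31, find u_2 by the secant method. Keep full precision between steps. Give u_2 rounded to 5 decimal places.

3.17901

f(u_0) = -5.494800, f(u_1) = 4.897200
u_2 = 4.310000 - (4.897200)·(4.310000 - 1.910000)/(4.897200 - (-5.494800)) = 3.179007; f(u_2) = -1.435238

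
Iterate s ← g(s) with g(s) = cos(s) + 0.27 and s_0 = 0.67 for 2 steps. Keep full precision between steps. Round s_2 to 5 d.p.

s_1 = g(0.670000) = 1.053822
s_2 = g(1.053822) = 0.764252

0.76425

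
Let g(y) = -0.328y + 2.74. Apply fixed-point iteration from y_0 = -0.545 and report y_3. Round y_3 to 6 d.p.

y_1 = g(-0.545000) = 2.918760
y_2 = g(2.918760) = 1.782647
y_3 = g(1.782647) = 2.155292

2.155292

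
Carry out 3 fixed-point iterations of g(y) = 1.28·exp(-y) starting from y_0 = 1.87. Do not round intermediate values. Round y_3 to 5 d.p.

0.44755

y_1 = g(1.870000) = 0.197278
y_2 = g(0.197278) = 1.050832
y_3 = g(1.050832) = 0.447548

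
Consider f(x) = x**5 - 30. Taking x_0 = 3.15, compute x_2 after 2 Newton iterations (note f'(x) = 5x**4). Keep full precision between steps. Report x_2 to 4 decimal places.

2.2000

Newton update: x ← x − f(x)/f'(x).
x_0 = 3.150000: f = 280.136420, f' = 492.280031 → x_1 = 3.150000 - (280.136420)/(492.280031) = 2.580941
x_1 = 2.580941: f = 84.522368, f' = 221.861661 → x_2 = 2.580941 - (84.522368)/(221.861661) = 2.199972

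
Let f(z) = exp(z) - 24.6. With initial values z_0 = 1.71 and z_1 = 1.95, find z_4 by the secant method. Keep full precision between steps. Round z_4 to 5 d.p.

f(z_0) = -19.071039, f(z_1) = -17.571312
z_2 = 1.950000 - (-17.571312)·(1.950000 - 1.710000)/(-17.571312 - (-19.071039)) = 4.761923; f(z_2) = 92.370696
z_3 = 4.761923 - (92.370696)·(4.761923 - 1.950000)/(92.370696 - (-17.571312)) = 2.399411; f(z_3) = -13.583311
z_4 = 2.399411 - (-13.583311)·(2.399411 - 4.761923)/(-13.583311 - (92.370696)) = 2.702286; f(z_4) = -9.686221

2.70229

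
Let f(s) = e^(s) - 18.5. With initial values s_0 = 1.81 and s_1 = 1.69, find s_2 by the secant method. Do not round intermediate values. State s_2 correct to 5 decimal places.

3.96169

Secant update: s_(k+1) = s_k − f(s_k)·(s_k − s_(k-1))/(f(s_k) − f(s_(k-1))).
f(s_0) = -12.389553, f(s_1) = -13.080519
s_2 = 1.690000 - (-13.080519)·(1.690000 - 1.810000)/(-13.080519 - (-12.389553)) = 3.961690; f(s_2) = 34.046062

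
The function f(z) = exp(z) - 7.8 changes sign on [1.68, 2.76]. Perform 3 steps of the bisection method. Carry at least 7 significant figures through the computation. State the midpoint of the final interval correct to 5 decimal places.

f(1.680000) = -2.434444, f(2.760000) = 7.999843 (opposite signs)
step 1: m = 2.220000, f(m) = 1.407331 > 0 → root in [1.680000, 2.220000]
step 2: m = 1.950000, f(m) = -0.771312 < 0 → root in [1.950000, 2.220000]
step 3: m = 2.085000, f(m) = 0.244591 > 0 → root in [1.950000, 2.085000]
Midpoint of [1.950000, 2.085000] = 2.017500

2.01750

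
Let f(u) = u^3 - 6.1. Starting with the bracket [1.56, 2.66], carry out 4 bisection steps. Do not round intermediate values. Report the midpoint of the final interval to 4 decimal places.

1.8006

f(1.560000) = -2.303584, f(2.660000) = 12.721096 (opposite signs)
step 1: m = 2.110000, f(m) = 3.293931 > 0 → root in [1.560000, 2.110000]
step 2: m = 1.835000, f(m) = 0.078858 > 0 → root in [1.560000, 1.835000]
step 3: m = 1.697500, f(m) = -1.208643 < 0 → root in [1.697500, 1.835000]
step 4: m = 1.766250, f(m) = -0.589938 < 0 → root in [1.766250, 1.835000]
Midpoint of [1.766250, 1.835000] = 1.800625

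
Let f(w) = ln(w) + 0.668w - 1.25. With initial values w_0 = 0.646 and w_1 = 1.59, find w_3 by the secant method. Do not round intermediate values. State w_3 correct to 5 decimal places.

Secant update: w_(k+1) = w_k − f(w_k)·(w_k − w_(k-1))/(f(w_k) − f(w_(k-1))).
f(w_0) = -1.255428, f(w_1) = 0.275854
w_2 = 1.590000 - (0.275854)·(1.590000 - 0.646000)/(0.275854 - (-1.255428)) = 1.419942; f(w_2) = 0.049138
w_3 = 1.419942 - (0.049138)·(1.419942 - 1.590000)/(0.049138 - (0.275854)) = 1.383085; f(w_3) = -0.001783

1.38308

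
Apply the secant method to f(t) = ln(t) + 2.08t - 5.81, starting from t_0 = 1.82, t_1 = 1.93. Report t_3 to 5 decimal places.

Secant update: t_(k+1) = t_k − f(t_k)·(t_k − t_(k-1))/(f(t_k) − f(t_(k-1))).
f(t_0) = -1.425563, f(t_1) = -1.138080
t_2 = 1.930000 - (-1.138080)·(1.930000 - 1.820000)/(-1.138080 - (-1.425563)) = 2.365464; f(t_2) = -0.028860
t_3 = 2.365464 - (-0.028860)·(2.365464 - 1.930000)/(-0.028860 - (-1.138080)) = 2.376794; f(t_3) = -0.000515

2.37679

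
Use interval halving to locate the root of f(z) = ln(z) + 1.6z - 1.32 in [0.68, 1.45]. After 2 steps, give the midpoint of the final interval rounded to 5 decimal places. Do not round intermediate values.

0.96875

f(0.680000) = -0.617662, f(1.450000) = 1.371564 (opposite signs)
step 1: m = 1.065000, f(m) = 0.446975 > 0 → root in [0.680000, 1.065000]
step 2: m = 0.872500, f(m) = -0.060393 < 0 → root in [0.872500, 1.065000]
Midpoint of [0.872500, 1.065000] = 0.968750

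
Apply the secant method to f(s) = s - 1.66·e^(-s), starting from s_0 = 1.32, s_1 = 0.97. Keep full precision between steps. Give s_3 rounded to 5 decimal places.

f(s_0) = 0.876555, f(s_1) = 0.340722
s_2 = 0.970000 - (0.340722)·(0.970000 - 1.320000)/(0.340722 - (0.876555)) = 0.747444; f(s_2) = -0.038691
s_3 = 0.747444 - (-0.038691)·(0.747444 - 0.970000)/(-0.038691 - (0.340722)) = 0.770139; f(s_3) = 0.001645

0.77014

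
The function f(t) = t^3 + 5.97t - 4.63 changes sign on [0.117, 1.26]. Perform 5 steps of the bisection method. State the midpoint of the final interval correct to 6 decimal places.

0.706359

f(0.117000) = -3.929908, f(1.260000) = 4.892576 (opposite signs)
step 1: m = 0.688500, f(m) = -0.193284 < 0 → root in [0.688500, 1.260000]
step 2: m = 0.974250, f(m) = 2.110995 > 0 → root in [0.688500, 0.974250]
step 3: m = 0.831375, f(m) = 0.907942 > 0 → root in [0.688500, 0.831375]
step 4: m = 0.759937, f(m) = 0.345695 > 0 → root in [0.688500, 0.759937]
step 5: m = 0.724219, f(m) = 0.073433 > 0 → root in [0.688500, 0.724219]
Midpoint of [0.688500, 0.724219] = 0.706359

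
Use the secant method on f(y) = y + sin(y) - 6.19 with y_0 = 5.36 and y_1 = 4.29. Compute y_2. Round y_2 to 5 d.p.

Secant update: y_(k+1) = y_k − f(y_k)·(y_k − y_(k-1))/(f(y_k) − f(y_(k-1))).
f(y_0) = -1.627527, f(y_1) = -2.812112
y_2 = 4.290000 - (-2.812112)·(4.290000 - 5.360000)/(-2.812112 - (-1.627527)) = 6.830097; f(y_2) = 1.160148

6.83010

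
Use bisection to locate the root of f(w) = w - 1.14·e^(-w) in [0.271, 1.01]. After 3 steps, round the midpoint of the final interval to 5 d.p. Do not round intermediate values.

f(0.271000) = -0.598383, f(1.010000) = 0.594790 (opposite signs)
step 1: m = 0.640500, f(m) = 0.039687 > 0 → root in [0.271000, 0.640500]
step 2: m = 0.455750, f(m) = -0.266978 < 0 → root in [0.455750, 0.640500]
step 3: m = 0.548125, f(m) = -0.110832 < 0 → root in [0.548125, 0.640500]
Midpoint of [0.548125, 0.640500] = 0.594313

0.59431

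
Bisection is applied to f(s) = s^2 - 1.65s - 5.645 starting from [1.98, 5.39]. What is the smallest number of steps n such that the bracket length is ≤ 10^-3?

12

Initial width b − a = 5.39 − 1.98 = 3.410000.
After n steps the width is (b−a)/2^n; need (b−a)/2^n ≤ 10^-3.
So n ≥ log₂(3.410000/10^-3) = log₂(3410.0000) ≈ 11.7356.
Hence n = 12.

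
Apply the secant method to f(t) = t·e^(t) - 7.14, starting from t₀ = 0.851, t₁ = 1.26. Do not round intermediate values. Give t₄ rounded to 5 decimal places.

1.53232

f(t_0) = -5.146968, f(t_1) = -2.697969
t_2 = 1.260000 - (-2.697969)·(1.260000 - 0.851000)/(-2.697969 - (-5.146968)) = 1.710580; f(t_2) = 2.323212
t_3 = 1.710580 - (2.323212)·(1.710580 - 1.260000)/(2.323212 - (-2.697969)) = 1.502104; f(t_3) = -0.393854
t_4 = 1.502104 - (-0.393854)·(1.502104 - 1.710580)/(-0.393854 - (2.323212)) = 1.532324; f(t_4) = -0.046992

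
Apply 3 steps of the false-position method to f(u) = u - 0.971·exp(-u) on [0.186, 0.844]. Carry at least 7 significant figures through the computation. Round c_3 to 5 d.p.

f(0.186000) = -0.620196, f(0.844000) = 0.426482
step 1: c = 0.575889, f(c) = 0.029989 > 0 → new bracket [0.186000, 0.575889]
step 2: c = 0.557906, f(c) = 0.002100 > 0 → new bracket [0.186000, 0.557906]
step 3: c = 0.556651, f(c) = 0.000147 > 0 → new bracket [0.186000, 0.556651]

0.55665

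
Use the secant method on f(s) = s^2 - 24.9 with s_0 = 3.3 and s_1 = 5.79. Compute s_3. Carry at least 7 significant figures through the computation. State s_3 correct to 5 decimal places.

f(s_0) = -14.010000, f(s_1) = 8.624100
s_2 = 5.790000 - (8.624100)·(5.790000 - 3.300000)/(8.624100 - (-14.010000)) = 4.841254; f(s_2) = -1.462258
s_3 = 4.841254 - (-1.462258)·(4.841254 - 5.790000)/(-1.462258 - (8.624100)) = 4.978797; f(s_3) = -0.111576

4.97880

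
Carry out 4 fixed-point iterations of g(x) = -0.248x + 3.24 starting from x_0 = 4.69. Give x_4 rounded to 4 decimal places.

2.6041

x_1 = g(4.690000) = 2.076880
x_2 = g(2.076880) = 2.724934
x_3 = g(2.724934) = 2.564216
x_4 = g(2.564216) = 2.604074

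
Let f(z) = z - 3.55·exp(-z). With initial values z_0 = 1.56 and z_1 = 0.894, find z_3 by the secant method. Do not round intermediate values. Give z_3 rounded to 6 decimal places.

1.139605

f(z_0) = 0.814017, f(z_1) = -0.558008
z_2 = 0.894000 - (-0.558008)·(0.894000 - 1.560000)/(-0.558008 - (0.814017)) = 1.164865; f(z_2) = 0.057390
z_3 = 1.164865 - (0.057390)·(1.164865 - 0.894000)/(0.057390 - (-0.558008)) = 1.139605; f(z_3) = 0.003799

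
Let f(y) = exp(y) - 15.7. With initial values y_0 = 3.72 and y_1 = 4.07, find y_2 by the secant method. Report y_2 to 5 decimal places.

3.20258

f(y_0) = 25.564394, f(y_1) = 42.856963
y_2 = 4.070000 - (42.856963)·(4.070000 - 3.720000)/(42.856963 - (25.564394)) = 3.202579; f(y_2) = 8.895881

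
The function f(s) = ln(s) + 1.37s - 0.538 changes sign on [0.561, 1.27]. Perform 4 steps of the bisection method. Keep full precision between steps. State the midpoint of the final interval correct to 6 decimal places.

f(0.561000) = -0.347464, f(1.270000) = 1.440917 (opposite signs)
step 1: m = 0.915500, f(m) = 0.627950 > 0 → root in [0.561000, 0.915500]
step 2: m = 0.738250, f(m) = 0.169930 > 0 → root in [0.561000, 0.738250]
step 3: m = 0.649625, f(m) = -0.079374 < 0 → root in [0.649625, 0.738250]
step 4: m = 0.693938, f(m) = 0.047321 > 0 → root in [0.649625, 0.693938]
Midpoint of [0.649625, 0.693938] = 0.671781

0.671781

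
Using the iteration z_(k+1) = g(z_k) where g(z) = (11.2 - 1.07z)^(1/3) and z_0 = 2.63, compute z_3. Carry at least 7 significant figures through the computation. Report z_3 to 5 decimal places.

2.07794

z_1 = g(2.630000) = 2.031655
z_2 = g(2.031655) = 2.082095
z_3 = g(2.082095) = 2.077937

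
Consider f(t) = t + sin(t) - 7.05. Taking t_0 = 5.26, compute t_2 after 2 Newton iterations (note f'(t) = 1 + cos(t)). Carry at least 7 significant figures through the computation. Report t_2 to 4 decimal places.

t_0 = 5.260000: f = -2.643771, f' = 1.520649 → t_1 = 5.260000 - (-2.643771)/(1.520649) = 6.998580
t_1 = 6.998580: f = 0.604496, f' = 1.754834 → t_2 = 6.998580 - (0.604496)/(1.754834) = 6.654106

6.6541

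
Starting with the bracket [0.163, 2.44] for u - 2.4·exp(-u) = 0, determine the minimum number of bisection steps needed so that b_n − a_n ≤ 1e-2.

8

Initial width b − a = 2.44 − 0.163 = 2.277000.
After n steps the width is (b−a)/2^n; need (b−a)/2^n ≤ 1e-2.
So n ≥ log₂(2.277000/1e-2) = log₂(227.7000) ≈ 7.8310.
Hence n = 8.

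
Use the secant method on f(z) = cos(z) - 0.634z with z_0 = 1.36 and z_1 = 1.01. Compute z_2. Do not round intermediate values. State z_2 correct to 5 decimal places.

0.94027

f(z_0) = -0.653001, f(z_1) = -0.108479
z_2 = 1.010000 - (-0.108479)·(1.010000 - 1.360000)/(-0.108479 - (-0.653001)) = 0.940273; f(z_2) = -0.006566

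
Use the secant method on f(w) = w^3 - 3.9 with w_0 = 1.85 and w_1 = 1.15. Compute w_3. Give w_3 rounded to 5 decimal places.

f(w_0) = 2.431625, f(w_1) = -2.379125
w_2 = 1.150000 - (-2.379125)·(1.150000 - 1.850000)/(-2.379125 - (2.431625)) = 1.496180; f(w_2) = -0.550717
w_3 = 1.496180 - (-0.550717)·(1.496180 - 1.150000)/(-0.550717 - (-2.379125)) = 1.600450; f(w_3) = 0.199457

1.60045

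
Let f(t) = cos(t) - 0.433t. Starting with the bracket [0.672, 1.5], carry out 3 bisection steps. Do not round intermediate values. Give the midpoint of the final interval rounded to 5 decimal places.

f(0.672000) = 0.491602, f(1.500000) = -0.578763 (opposite signs)
step 1: m = 1.086000, f(m) = -0.004210 < 0 → root in [0.672000, 1.086000]
step 2: m = 0.879000, f(m) = 0.257315 > 0 → root in [0.879000, 1.086000]
step 3: m = 0.982500, f(m) = 0.129522 > 0 → root in [0.982500, 1.086000]
Midpoint of [0.982500, 1.086000] = 1.034250

1.03425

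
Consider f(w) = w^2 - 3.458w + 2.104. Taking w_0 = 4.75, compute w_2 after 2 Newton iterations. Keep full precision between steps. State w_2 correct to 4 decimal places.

2.8247

f'(w) = 2w - 3.458
w_0 = 4.750000: f = 8.241000, f' = 6.042000 → w_1 = 4.750000 - (8.241000)/(6.042000) = 3.386048
w_1 = 3.386048: f = 1.860366, f' = 3.314095 → w_2 = 3.386048 - (1.860366)/(3.314095) = 2.824698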